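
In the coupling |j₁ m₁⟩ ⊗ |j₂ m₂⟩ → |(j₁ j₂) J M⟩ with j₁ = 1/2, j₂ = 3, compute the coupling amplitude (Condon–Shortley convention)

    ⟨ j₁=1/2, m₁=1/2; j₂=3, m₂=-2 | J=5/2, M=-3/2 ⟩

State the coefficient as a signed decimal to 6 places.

+√(5/7) ≈ +0.845154

j₁+j₂−J=1  J+j₁−j₂=0  J−j₁+j₂=5  j₁+j₂+J+1=7
(j₁±m₁, j₂±m₂, J±M) = (1,0,1,5,1,4)
P² = 2880/7
sum k=0..0:
  [0] +1/24 = 1/24
S = 1/24
C² = P²·S² = 5/7 ; C = +0.845154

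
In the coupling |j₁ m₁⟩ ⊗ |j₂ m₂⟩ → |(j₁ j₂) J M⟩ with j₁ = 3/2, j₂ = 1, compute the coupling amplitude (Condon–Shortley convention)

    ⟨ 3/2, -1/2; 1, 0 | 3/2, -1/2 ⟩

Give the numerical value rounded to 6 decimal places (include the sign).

-0.258199

√[4·1!2!1!/5! · 1!2!1!1!1!2!] = √(4/15)
  +(−1)^0/∏(0,1,2,1,0,0)! = 1/2  (running 1/2)
  +(−1)^1/∏(1,0,1,0,1,1)! = -1  (running -1/2)
⟨..|..⟩ = √(4/15)·(-1/2) = -0.258199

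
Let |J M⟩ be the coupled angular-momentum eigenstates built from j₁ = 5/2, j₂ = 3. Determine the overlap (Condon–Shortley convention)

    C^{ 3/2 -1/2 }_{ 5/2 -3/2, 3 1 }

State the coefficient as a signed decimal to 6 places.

−√(7/30) ≈ -0.483046

√[4·4!1!2!/8! · 1!4!4!2!1!2!] = √(384/35)
  +(−1)^3/∏(3,1,1,1,0,1)! = -1/6  (running -1/6)
  +(−1)^4/∏(4,0,0,0,1,2)! = 1/48  (running -7/48)
⟨..|..⟩ = √(384/35)·(-7/48) = -0.483046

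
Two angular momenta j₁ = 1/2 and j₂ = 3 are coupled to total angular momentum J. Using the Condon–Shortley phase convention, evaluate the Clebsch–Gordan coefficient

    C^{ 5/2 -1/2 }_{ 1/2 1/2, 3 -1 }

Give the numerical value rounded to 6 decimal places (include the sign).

j₁+j₂−J=1  J+j₁−j₂=0  J−j₁+j₂=5  j₁+j₂+J+1=7
(j₁±m₁, j₂±m₂, J±M) = (1,0,2,4,2,3)
P² = 576/7
sum k=0..0:
  [0] +1/12 = 1/12
S = 1/12
C² = P²·S² = 4/7 ; C = +0.755929

+0.755929  (= +√(4/7))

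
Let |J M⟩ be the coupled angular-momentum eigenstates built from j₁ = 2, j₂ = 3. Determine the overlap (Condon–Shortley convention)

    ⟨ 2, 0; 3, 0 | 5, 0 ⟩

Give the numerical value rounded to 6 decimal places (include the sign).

j₁+j₂−J=0  J+j₁−j₂=4  J−j₁+j₂=6  j₁+j₂+J+1=11
(j₁±m₁, j₂±m₂, J±M) = (2,2,3,3,5,5)
P² = 69120/7
sum k=0..0:
  [0] +1/144 = 1/144
S = 1/144
C² = P²·S² = 10/21 ; C = +0.690066

+√(10/21) ≈ +0.690066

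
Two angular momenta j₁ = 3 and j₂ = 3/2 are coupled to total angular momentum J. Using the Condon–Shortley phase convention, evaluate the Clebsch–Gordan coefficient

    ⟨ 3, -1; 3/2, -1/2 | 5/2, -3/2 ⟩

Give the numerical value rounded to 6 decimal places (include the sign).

triangle: 2!×4!×1!/8! = 48/40320
(j±m)!: 2!×4!×1!×2!×1!×4! = 2304
prefactor² = (2J+1)×Δ×N² = 576/35
  k=0: +1/(0!×2!×4!×1!×0!×0!) = 1/48
  k=1: −1/(1!×1!×3!×0!×1!×1!) = -1/6
Σ = -7/48  ⇒  CG² = 576/35×(-7/48)² = 7/20
CG = −√(7/20) = -0.591608

−√(7/20) = -0.591608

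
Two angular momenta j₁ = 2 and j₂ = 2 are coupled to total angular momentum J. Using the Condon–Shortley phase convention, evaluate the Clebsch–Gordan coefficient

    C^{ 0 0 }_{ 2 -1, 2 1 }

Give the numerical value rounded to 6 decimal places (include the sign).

-0.447214  (= −√(1/5))

triangle: 4!×0!×0!/5! = 24/120
(j±m)!: 1!×3!×3!×1!×0!×0! = 36
prefactor² = (2J+1)×Δ×N² = 36/5
  k=3: −1/(3!×1!×0!×0!×0!×0!) = -1/6
Σ = -1/6  ⇒  CG² = 36/5×(-1/6)² = 1/5
CG = −√(1/5) = -0.447214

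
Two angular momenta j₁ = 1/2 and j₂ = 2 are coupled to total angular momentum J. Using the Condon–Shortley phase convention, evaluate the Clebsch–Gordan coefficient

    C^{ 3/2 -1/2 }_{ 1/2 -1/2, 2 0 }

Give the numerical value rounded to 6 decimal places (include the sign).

triangle: 1!×0!×3!/5! = 6/120
(j±m)!: 0!×1!×2!×2!×1!×2! = 8
prefactor² = (2J+1)×Δ×N² = 8/5
  k=1: −1/(1!×0!×0!×1!×0!×2!) = -1/2
Σ = -1/2  ⇒  CG² = 8/5×(-1/2)² = 2/5
CG = −√(2/5) = -0.632456

−√(2/5) = -0.632456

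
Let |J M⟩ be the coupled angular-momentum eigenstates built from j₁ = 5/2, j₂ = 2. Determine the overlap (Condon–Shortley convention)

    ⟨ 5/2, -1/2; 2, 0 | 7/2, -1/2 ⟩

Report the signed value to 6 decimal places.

j₁+j₂−J=1  J+j₁−j₂=4  J−j₁+j₂=3  j₁+j₂+J+1=9
(j₁±m₁, j₂±m₂, J±M) = (2,3,2,2,3,4)
P² = 768/35
sum k=0..1:
  [0] +1/12 = 1/12
  [1] −1/8 = -1/8
S = -1/24
C² = P²·S² = 4/105 ; C = -0.195180

-0.195180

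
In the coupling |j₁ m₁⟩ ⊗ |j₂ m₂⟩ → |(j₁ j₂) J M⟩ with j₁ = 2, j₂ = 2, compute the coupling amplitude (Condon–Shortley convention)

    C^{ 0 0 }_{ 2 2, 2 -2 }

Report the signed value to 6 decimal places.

j₁+j₂−J=4  J+j₁−j₂=0  J−j₁+j₂=0  j₁+j₂+J+1=5
(j₁±m₁, j₂±m₂, J±M) = (4,0,0,4,0,0)
P² = 576/5
sum k=0..0:
  [0] +1/24 = 1/24
S = 1/24
C² = P²·S² = 1/5 ; C = +0.447214

+√(1/5) = +0.447214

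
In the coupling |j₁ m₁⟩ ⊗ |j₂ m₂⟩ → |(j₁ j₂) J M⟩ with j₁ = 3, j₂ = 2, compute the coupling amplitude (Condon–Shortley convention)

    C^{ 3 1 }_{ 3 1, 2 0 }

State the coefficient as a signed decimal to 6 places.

j₁+j₂−J=2  J+j₁−j₂=4  J−j₁+j₂=2  j₁+j₂+J+1=9
(j₁±m₁, j₂±m₂, J±M) = (4,2,2,2,4,2)
P² = 256/15
sum k=0..2:
  [0] +1/16 = 1/16
  [1] −1/6 = -1/6
  [2] +1/96 = 1/96
S = -3/32
C² = P²·S² = 3/20 ; C = -0.387298

-0.387298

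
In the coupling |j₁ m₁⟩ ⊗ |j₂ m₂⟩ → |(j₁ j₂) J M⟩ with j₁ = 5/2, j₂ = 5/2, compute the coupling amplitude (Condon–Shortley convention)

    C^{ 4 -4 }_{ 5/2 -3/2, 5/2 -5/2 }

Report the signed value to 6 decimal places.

+0.707107  (= +√(1/2))

√[9·1!4!4!/10! · 1!4!0!5!0!8!] = √(165888)
  +(−1)^0/∏(0,1,4,0,0,4)! = 1/576  (running 1/576)
⟨..|..⟩ = √(165888)·(1/576) = +0.707107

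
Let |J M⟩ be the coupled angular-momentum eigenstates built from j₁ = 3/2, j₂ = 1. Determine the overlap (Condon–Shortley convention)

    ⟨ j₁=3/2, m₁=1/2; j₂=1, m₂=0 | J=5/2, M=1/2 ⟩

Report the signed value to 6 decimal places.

√[6·0!3!2!/6! · 2!1!1!1!3!2!] = √(12/5)
  +(−1)^0/∏(0,0,1,1,2,1)! = 1/2  (running 1/2)
⟨..|..⟩ = √(12/5)·(1/2) = +0.774597

+√(3/5) ≈ +0.774597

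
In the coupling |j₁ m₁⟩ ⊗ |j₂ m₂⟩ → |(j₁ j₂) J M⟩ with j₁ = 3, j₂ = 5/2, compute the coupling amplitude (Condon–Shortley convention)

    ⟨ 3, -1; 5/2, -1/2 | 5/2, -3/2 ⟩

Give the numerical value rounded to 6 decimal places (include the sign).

√[6·3!3!2!/9! · 2!4!2!3!1!4!] = √(576/35)
  +(−1)^1/∏(1,2,3,1,0,1)! = -1/12  (running -1/12)
  +(−1)^2/∏(2,1,2,0,1,2)! = 1/8  (running 1/24)
⟨..|..⟩ = √(576/35)·(1/24) = +0.169031

+0.169031  (= +√(1/35))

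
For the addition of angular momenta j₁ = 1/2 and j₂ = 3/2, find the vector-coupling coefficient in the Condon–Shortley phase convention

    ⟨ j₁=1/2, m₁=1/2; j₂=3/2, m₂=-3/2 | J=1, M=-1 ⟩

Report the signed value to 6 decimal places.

+√(3/4) ≈ +0.866025

√[3·1!0!2!/4! · 1!0!0!3!0!2!] = √(3)
  +(−1)^0/∏(0,1,0,0,0,2)! = 1/2  (running 1/2)
⟨..|..⟩ = √(3)·(1/2) = +0.866025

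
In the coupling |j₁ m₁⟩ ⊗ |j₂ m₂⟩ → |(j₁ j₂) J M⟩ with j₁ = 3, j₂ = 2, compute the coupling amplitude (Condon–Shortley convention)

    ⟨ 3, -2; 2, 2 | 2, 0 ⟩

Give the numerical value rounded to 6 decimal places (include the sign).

-0.597614

j₁+j₂−J=3  J+j₁−j₂=3  J−j₁+j₂=1  j₁+j₂+J+1=8
(j₁±m₁, j₂±m₂, J±M) = (1,5,4,0,2,2)
P² = 360/7
sum k=3..3:
  [3] −1/12 = -1/12
S = -1/12
C² = P²·S² = 5/14 ; C = -0.597614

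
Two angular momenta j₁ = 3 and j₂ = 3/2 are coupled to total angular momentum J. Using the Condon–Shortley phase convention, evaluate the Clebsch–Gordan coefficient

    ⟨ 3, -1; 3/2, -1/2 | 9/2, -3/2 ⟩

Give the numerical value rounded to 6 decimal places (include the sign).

triangle: 0!×6!×3!/10! = 4320/3628800
(j±m)!: 2!×4!×1!×2!×3!×6! = 414720
prefactor² = (2J+1)×Δ×N² = 34560/7
  k=0: +1/(0!×0!×4!×1!×2!×2!) = 1/96
Σ = 1/96  ⇒  CG² = 34560/7×1/96² = 15/28
CG = +√(15/28) = +0.731925

+√(15/28) ≈ +0.731925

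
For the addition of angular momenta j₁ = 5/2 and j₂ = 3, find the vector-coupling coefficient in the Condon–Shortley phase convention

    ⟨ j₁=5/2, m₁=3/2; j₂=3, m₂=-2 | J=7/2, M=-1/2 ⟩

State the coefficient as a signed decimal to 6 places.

j₁+j₂−J=2  J+j₁−j₂=3  J−j₁+j₂=4  j₁+j₂+J+1=10
(j₁±m₁, j₂±m₂, J±M) = (4,1,1,5,3,4)
P² = 9216/35
sum k=0..1:
  [0] +1/24 = 1/24
  [1] −1/144 = -1/144
S = 5/144
C² = P²·S² = 20/63 ; C = +0.563436

+0.563436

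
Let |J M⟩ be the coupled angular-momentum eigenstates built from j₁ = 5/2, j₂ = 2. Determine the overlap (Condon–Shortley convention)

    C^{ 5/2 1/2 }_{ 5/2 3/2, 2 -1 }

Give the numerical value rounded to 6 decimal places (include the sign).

j₁+j₂−J=2  J+j₁−j₂=3  J−j₁+j₂=2  j₁+j₂+J+1=8
(j₁±m₁, j₂±m₂, J±M) = (4,1,1,3,3,2)
P² = 216/35
sum k=0..1:
  [0] +1/4 = 1/4
  [1] −1/12 = -1/12
S = 1/6
C² = P²·S² = 6/35 ; C = +0.414039

+0.414039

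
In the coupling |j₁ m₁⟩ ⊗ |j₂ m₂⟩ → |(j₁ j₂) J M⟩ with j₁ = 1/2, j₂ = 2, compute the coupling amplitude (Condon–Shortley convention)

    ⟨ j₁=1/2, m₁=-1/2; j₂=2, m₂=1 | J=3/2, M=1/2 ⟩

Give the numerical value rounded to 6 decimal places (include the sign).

−√(3/5) = -0.774597

triangle: 1!×0!×3!/5! = 6/120
(j±m)!: 0!×1!×3!×1!×2!×1! = 12
prefactor² = (2J+1)×Δ×N² = 12/5
  k=1: −1/(1!×0!×0!×2!×0!×1!) = -1/2
Σ = -1/2  ⇒  CG² = 12/5×(-1/2)² = 3/5
CG = −√(3/5) = -0.774597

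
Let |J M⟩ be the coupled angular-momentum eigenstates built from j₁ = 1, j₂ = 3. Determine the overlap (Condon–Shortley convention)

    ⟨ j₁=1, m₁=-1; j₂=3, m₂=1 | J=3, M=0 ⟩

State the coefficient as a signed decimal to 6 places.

-0.707107

triangle: 1!×1!×5!/8! = 120/40320
(j±m)!: 0!×2!×4!×2!×3!×3! = 3456
prefactor² = (2J+1)×Δ×N² = 72
  k=1: −1/(1!×0!×1!×3!×0!×2!) = -1/12
Σ = -1/12  ⇒  CG² = 72×(-1/12)² = 1/2
CG = −√(1/2) = -0.707107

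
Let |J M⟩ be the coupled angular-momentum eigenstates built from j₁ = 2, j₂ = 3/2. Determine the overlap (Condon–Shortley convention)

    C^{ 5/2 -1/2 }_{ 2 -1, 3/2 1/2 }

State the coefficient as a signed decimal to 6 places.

-0.597614  (= −√(5/14))

triangle: 1!·3!·2!/7! = 12/5040
(j±m)!: 1!·3!·2!·1!·2!·3! = 144
prefactor² = (2J+1)·Δ·N² = 72/35
  k=0: +1/(0!·1!·3!·2!·0!·0!) = 1/12
  k=1: −1/(1!·0!·2!·1!·1!·1!) = -1/2
Σ = -5/12  ⇒  CG² = 72/35·(-5/12)² = 5/14
CG = −√(5/14) = -0.597614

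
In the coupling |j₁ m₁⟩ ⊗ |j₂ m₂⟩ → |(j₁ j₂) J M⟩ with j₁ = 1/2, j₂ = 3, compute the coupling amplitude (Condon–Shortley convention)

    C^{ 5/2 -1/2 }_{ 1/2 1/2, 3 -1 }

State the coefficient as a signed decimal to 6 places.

+0.755929  (= +√(4/7))

j₁+j₂−J=1  J+j₁−j₂=0  J−j₁+j₂=5  j₁+j₂+J+1=7
(j₁±m₁, j₂±m₂, J±M) = (1,0,2,4,2,3)
P² = 576/7
sum k=0..0:
  [0] +1/12 = 1/12
S = 1/12
C² = P²·S² = 4/7 ; C = +0.755929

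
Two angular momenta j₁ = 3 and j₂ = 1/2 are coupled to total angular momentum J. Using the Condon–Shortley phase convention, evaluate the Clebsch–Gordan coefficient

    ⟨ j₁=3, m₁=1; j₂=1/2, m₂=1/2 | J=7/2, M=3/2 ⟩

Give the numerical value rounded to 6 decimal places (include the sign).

triangle: 0!×6!×1!/8! = 720/40320
(j±m)!: 4!×2!×1!×0!×5!×2! = 11520
prefactor² = (2J+1)×Δ×N² = 11520/7
  k=0: +1/(0!×0!×2!×1!×4!×0!) = 1/48
Σ = 1/48  ⇒  CG² = 11520/7×1/48² = 5/7
CG = +√(5/7) = +0.845154

+√(5/7) ≈ +0.845154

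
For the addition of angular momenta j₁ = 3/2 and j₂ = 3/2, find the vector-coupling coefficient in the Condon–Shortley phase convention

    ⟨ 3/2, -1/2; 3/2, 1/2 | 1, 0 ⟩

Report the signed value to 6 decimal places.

−√(1/20) = -0.223607

√[3·2!1!1!/5! · 1!2!2!1!1!1!] = √(1/5)
  +(−1)^1/∏(1,1,1,1,0,0)! = -1  (running -1)
  +(−1)^2/∏(2,0,0,0,1,1)! = 1/2  (running -1/2)
⟨..|..⟩ = √(1/5)·(-1/2) = -0.223607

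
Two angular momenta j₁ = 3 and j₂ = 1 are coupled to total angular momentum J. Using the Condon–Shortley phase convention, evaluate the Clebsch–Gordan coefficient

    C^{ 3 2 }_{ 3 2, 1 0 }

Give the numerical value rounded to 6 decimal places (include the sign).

+√(1/3) ≈ +0.577350

j₁+j₂−J=1  J+j₁−j₂=5  J−j₁+j₂=1  j₁+j₂+J+1=8
(j₁±m₁, j₂±m₂, J±M) = (5,1,1,1,5,1)
P² = 300
sum k=0..1:
  [0] +1/24 = 1/24
  [1] −1/120 = -1/120
S = 1/30
C² = P²·S² = 1/3 ; C = +0.577350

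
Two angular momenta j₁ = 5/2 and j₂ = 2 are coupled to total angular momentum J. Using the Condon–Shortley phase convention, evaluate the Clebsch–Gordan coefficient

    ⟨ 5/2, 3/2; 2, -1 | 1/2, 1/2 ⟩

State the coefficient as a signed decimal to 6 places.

√[2·4!1!0!/6! · 4!1!1!3!1!0!] = √(48/5)
  +(−1)^1/∏(1,3,0,0,1,0)! = -1/6  (running -1/6)
⟨..|..⟩ = √(48/5)·(-1/6) = -0.516398

-0.516398  (= −√(4/15))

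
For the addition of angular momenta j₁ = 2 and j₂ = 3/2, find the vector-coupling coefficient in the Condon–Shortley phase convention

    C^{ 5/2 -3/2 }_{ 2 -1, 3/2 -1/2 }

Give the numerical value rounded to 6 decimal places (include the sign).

-0.169031

triangle: 1!*3!*2!/7! = 12/5040
(j±m)!: 1!*3!*1!*2!*1!*4! = 288
prefactor² = (2J+1)*Δ*N² = 144/35
  k=0: +1/(0!*1!*3!*1!*0!*1!) = 1/6
  k=1: −1/(1!*0!*2!*0!*1!*2!) = -1/4
Σ = -1/12  ⇒  CG² = 144/35*(-1/12)² = 1/35
CG = −√(1/35) = -0.169031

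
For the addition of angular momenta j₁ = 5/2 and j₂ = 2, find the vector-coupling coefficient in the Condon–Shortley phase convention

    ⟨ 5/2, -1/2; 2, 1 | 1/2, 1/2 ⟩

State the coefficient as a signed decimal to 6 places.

√[2·4!1!0!/6! · 2!3!3!1!1!0!] = √(24/5)
  +(−1)^3/∏(3,1,0,0,1,0)! = -1/6  (running -1/6)
⟨..|..⟩ = √(24/5)·(-1/6) = -0.365148

-0.365148  (= −√(2/15))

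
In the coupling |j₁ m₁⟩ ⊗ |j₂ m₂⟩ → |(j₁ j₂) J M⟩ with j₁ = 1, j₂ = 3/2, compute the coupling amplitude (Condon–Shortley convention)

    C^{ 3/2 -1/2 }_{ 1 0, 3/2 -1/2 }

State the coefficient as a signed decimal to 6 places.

+0.258199

√[4·1!1!2!/5! · 1!1!1!2!1!2!] = √(4/15)
  +(−1)^0/∏(0,1,1,1,0,1)! = 1  (running 1)
  +(−1)^1/∏(1,0,0,0,1,2)! = -1/2  (running 1/2)
⟨..|..⟩ = √(4/15)·(1/2) = +0.258199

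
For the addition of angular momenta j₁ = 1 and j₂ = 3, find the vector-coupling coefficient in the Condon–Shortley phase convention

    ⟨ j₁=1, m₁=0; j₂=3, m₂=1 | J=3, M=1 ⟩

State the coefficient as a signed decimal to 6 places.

√[7·1!1!5!/8! · 1!1!4!2!4!2!] = √(48)
  +(−1)^0/∏(0,1,1,4,0,1)! = 1/24  (running 1/24)
  +(−1)^1/∏(1,0,0,3,1,2)! = -1/12  (running -1/24)
⟨..|..⟩ = √(48)·(-1/24) = -0.288675

-0.288675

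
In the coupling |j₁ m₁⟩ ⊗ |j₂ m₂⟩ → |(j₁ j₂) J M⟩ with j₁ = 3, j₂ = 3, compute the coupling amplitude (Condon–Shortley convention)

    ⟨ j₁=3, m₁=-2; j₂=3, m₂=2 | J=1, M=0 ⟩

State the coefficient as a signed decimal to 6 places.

+√(1/7) = +0.377964

√[3·5!1!1!/8! · 1!5!5!1!1!1!] = √(900/7)
  +(−1)^4/∏(4,1,1,1,0,0)! = 1/24  (running 1/24)
  +(−1)^5/∏(5,0,0,0,1,1)! = -1/120  (running 1/30)
⟨..|..⟩ = √(900/7)·(1/30) = +0.377964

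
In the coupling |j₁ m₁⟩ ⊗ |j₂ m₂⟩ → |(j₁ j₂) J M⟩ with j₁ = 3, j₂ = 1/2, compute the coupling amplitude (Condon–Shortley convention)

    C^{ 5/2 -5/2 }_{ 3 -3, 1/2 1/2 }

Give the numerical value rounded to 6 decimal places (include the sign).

√[6·1!5!0!/7! · 0!6!1!0!0!5!] = √(86400/7)
  +(−1)^1/∏(1,0,5,0,0,0)! = -1/120  (running -1/120)
⟨..|..⟩ = √(86400/7)·(-1/120) = -0.925820

−√(6/7) = -0.925820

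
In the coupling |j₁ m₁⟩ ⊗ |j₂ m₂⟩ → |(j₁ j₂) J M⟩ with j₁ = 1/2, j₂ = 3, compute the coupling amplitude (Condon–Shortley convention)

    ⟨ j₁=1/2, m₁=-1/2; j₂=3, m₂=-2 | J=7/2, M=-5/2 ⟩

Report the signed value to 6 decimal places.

+0.925820  (= +√(6/7))

j₁+j₂−J=0  J+j₁−j₂=1  J−j₁+j₂=6  j₁+j₂+J+1=8
(j₁±m₁, j₂±m₂, J±M) = (0,1,1,5,1,6)
P² = 86400/7
sum k=0..0:
  [0] +1/120 = 1/120
S = 1/120
C² = P²·S² = 6/7 ; C = +0.925820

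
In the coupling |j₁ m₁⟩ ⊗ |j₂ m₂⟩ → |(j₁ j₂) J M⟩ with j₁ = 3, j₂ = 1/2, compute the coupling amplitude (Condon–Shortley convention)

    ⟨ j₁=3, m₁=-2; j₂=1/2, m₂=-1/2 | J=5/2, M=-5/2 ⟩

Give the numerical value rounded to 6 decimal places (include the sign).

√[6·1!5!0!/7! · 1!5!0!1!0!5!] = √(14400/7)
  +(−1)^0/∏(0,1,5,0,0,0)! = 1/120  (running 1/120)
⟨..|..⟩ = √(14400/7)·(1/120) = +0.377964

+√(1/7) = +0.377964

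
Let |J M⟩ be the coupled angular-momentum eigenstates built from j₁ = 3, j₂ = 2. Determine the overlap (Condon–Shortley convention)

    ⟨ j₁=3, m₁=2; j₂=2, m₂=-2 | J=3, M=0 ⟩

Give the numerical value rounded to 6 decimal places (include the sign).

triangle: 2!·4!·2!/9! = 96/362880
(j±m)!: 5!·1!·0!·4!·3!·3! = 103680
prefactor² = (2J+1)·Δ·N² = 192
  k=0: +1/(0!·2!·1!·0!·3!·2!) = 1/24
Σ = 1/24  ⇒  CG² = 192·1/24² = 1/3
CG = +√(1/3) = +0.577350

+0.577350  (= +√(1/3))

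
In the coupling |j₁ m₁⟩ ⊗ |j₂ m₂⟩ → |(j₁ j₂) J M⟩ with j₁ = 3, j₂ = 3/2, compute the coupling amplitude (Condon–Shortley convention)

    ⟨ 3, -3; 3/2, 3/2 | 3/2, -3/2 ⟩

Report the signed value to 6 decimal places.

triangle: 3!×3!×0!/7! = 36/5040
(j±m)!: 0!×6!×3!×0!×0!×3! = 25920
prefactor² = (2J+1)×Δ×N² = 5184/7
  k=3: −1/(3!×0!×3!×0!×0!×0!) = -1/36
Σ = -1/36  ⇒  CG² = 5184/7×(-1/36)² = 4/7
CG = −√(4/7) = -0.755929

-0.755929  (= −√(4/7))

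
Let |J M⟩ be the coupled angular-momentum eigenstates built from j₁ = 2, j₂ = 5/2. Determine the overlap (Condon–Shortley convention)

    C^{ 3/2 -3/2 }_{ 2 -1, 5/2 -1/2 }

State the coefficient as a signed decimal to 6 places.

j₁+j₂−J=3  J+j₁−j₂=1  J−j₁+j₂=2  j₁+j₂+J+1=7
(j₁±m₁, j₂±m₂, J±M) = (1,3,2,3,0,3)
P² = 144/35
sum k=2..2:
  [2] +1/4 = 1/4
S = 1/4
C² = P²·S² = 9/35 ; C = +0.507093

+0.507093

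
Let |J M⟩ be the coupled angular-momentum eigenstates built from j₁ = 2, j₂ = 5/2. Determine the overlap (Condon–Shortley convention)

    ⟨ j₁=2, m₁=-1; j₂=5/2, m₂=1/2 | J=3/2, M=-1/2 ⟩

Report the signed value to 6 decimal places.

+√(5/21) = +0.487950

triangle: 3!×1!×2!/7! = 12/5040
(j±m)!: 1!×3!×3!×2!×1!×2! = 144
prefactor² = (2J+1)×Δ×N² = 48/35
  k=2: +1/(2!×1!×1!×1!×0!×1!) = 1/2
  k=3: −1/(3!×0!×0!×0!×1!×2!) = -1/12
Σ = 5/12  ⇒  CG² = 48/35×5/12² = 5/21
CG = +√(5/21) = +0.487950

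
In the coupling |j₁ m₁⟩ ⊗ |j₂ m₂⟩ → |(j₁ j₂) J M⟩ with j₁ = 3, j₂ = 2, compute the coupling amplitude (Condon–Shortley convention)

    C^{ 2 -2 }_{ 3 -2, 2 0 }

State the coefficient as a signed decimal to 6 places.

+0.597614  (= +√(5/14))

triangle: 3!*3!*1!/8! = 36/40320
(j±m)!: 1!*5!*2!*2!*0!*4! = 11520
prefactor² = (2J+1)*Δ*N² = 360/7
  k=2: +1/(2!*1!*3!*0!*0!*1!) = 1/12
Σ = 1/12  ⇒  CG² = 360/7*1/12² = 5/14
CG = +√(5/14) = +0.597614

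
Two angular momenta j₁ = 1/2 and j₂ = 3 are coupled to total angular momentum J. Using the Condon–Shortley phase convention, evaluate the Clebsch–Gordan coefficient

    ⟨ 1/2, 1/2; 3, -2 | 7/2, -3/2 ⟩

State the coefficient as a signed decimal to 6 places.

triangle: 0!·1!·6!/8! = 720/40320
(j±m)!: 1!·0!·1!·5!·2!·5! = 28800
prefactor² = (2J+1)·Δ·N² = 28800/7
  k=0: +1/(0!·0!·0!·1!·1!·5!) = 1/120
Σ = 1/120  ⇒  CG² = 28800/7·1/120² = 2/7
CG = +√(2/7) = +0.534522

+0.534522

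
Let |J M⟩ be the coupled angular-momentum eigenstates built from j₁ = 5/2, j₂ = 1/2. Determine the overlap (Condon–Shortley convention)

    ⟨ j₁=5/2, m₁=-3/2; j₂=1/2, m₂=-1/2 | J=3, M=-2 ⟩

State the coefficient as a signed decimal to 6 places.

+0.912871

j₁+j₂−J=0  J+j₁−j₂=5  J−j₁+j₂=1  j₁+j₂+J+1=7
(j₁±m₁, j₂±m₂, J±M) = (1,4,0,1,1,5)
P² = 480
sum k=0..0:
  [0] +1/24 = 1/24
S = 1/24
C² = P²·S² = 5/6 ; C = +0.912871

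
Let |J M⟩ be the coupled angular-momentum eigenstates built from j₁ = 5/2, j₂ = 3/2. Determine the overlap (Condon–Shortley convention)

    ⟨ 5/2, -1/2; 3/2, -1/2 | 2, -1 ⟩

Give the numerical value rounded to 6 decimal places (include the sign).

−√(25/84) ≈ -0.545545

j₁+j₂−J=2  J+j₁−j₂=3  J−j₁+j₂=1  j₁+j₂+J+1=7
(j₁±m₁, j₂±m₂, J±M) = (2,3,1,2,1,3)
P² = 12/7
sum k=0..1:
  [0] +1/12 = 1/12
  [1] −1/2 = -1/2
S = -5/12
C² = P²·S² = 25/84 ; C = -0.545545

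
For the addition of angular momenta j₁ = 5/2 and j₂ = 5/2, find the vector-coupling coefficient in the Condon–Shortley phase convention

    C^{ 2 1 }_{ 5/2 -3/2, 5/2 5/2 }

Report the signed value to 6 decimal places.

-0.597614  (= −√(5/14))

j₁+j₂−J=3  J+j₁−j₂=2  J−j₁+j₂=2  j₁+j₂+J+1=8
(j₁±m₁, j₂±m₂, J±M) = (1,4,5,0,3,1)
P² = 360/7
sum k=3..3:
  [3] −1/12 = -1/12
S = -1/12
C² = P²·S² = 5/14 ; C = -0.597614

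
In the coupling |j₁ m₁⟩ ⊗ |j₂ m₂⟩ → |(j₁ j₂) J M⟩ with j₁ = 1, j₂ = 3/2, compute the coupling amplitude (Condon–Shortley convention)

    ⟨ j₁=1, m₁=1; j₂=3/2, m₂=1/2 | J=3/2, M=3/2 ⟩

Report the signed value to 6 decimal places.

+√(2/5) ≈ +0.632456

j₁+j₂−J=1  J+j₁−j₂=1  J−j₁+j₂=2  j₁+j₂+J+1=5
(j₁±m₁, j₂±m₂, J±M) = (2,0,2,1,3,0)
P² = 8/5
sum k=0..0:
  [0] +1/2 = 1/2
S = 1/2
C² = P²·S² = 2/5 ; C = +0.632456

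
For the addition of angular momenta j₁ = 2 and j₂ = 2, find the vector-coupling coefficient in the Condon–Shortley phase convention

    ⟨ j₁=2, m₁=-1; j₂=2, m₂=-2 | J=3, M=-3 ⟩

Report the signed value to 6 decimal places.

+0.707107  (= +√(1/2))

√[7·1!3!3!/8! · 1!3!0!4!0!6!] = √(648)
  +(−1)^0/∏(0,1,3,0,0,3)! = 1/36  (running 1/36)
⟨..|..⟩ = √(648)·(1/36) = +0.707107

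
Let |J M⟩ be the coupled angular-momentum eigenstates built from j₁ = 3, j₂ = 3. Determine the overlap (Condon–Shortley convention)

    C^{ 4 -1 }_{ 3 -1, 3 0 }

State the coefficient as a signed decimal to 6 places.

triangle: 2!×4!×4!/11! = 1152/39916800
(j±m)!: 2!×4!×3!×3!×3!×5! = 1244160
prefactor² = (2J+1)×Δ×N² = 124416/385
  k=0: +1/(0!×2!×4!×3!×0!×1!) = 1/288
  k=1: −1/(1!×1!×3!×2!×1!×2!) = -1/24
  k=2: +1/(2!×0!×2!×1!×2!×3!) = 1/48
Σ = -5/288  ⇒  CG² = 124416/385×(-5/288)² = 15/154
CG = −√(15/154) = -0.312094

-0.312094  (= −√(15/154))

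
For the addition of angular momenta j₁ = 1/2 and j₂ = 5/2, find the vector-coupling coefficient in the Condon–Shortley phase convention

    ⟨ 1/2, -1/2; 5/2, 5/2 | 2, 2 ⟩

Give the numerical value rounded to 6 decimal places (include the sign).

j₁+j₂−J=1  J+j₁−j₂=0  J−j₁+j₂=4  j₁+j₂+J+1=6
(j₁±m₁, j₂±m₂, J±M) = (0,1,5,0,4,0)
P² = 480
sum k=1..1:
  [1] −1/24 = -1/24
S = -1/24
C² = P²·S² = 5/6 ; C = -0.912871

-0.912871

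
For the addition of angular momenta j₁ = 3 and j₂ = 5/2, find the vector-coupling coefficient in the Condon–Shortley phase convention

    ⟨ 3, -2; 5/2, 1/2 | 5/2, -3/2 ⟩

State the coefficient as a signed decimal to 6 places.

+0.267261

j₁+j₂−J=3  J+j₁−j₂=3  J−j₁+j₂=2  j₁+j₂+J+1=9
(j₁±m₁, j₂±m₂, J±M) = (1,5,3,2,1,4)
P² = 288/7
sum k=2..3:
  [2] +1/12 = 1/12
  [3] −1/24 = -1/24
S = 1/24
C² = P²·S² = 1/14 ; C = +0.267261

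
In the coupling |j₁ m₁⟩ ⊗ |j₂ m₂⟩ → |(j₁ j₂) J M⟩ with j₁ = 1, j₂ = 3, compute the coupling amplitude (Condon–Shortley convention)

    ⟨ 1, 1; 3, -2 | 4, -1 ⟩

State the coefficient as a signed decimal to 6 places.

j₁+j₂−J=0  J+j₁−j₂=2  J−j₁+j₂=6  j₁+j₂+J+1=9
(j₁±m₁, j₂±m₂, J±M) = (2,0,1,5,3,5)
P² = 43200/7
sum k=0..0:
  [0] +1/240 = 1/240
S = 1/240
C² = P²·S² = 3/28 ; C = +0.327327

+0.327327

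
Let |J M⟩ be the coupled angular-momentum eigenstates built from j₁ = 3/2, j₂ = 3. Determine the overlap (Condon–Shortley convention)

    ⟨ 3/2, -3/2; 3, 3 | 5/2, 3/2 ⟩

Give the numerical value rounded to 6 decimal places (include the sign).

j₁+j₂−J=2  J+j₁−j₂=1  J−j₁+j₂=4  j₁+j₂+J+1=8
(j₁±m₁, j₂±m₂, J±M) = (0,3,6,0,4,1)
P² = 5184/7
sum k=2..2:
  [2] +1/48 = 1/48
S = 1/48
C² = P²·S² = 9/28 ; C = +0.566947

+0.566947  (= +√(9/28))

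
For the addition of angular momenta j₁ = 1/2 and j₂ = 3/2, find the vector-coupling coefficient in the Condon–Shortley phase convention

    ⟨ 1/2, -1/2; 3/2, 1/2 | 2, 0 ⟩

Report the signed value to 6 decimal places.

+0.707107

triangle: 0!·1!·3!/5! = 6/120
(j±m)!: 0!·1!·2!·1!·2!·2! = 8
prefactor² = (2J+1)·Δ·N² = 2
  k=0: +1/(0!·0!·1!·2!·0!·1!) = 1/2
Σ = 1/2  ⇒  CG² = 2·1/2² = 1/2
CG = +√(1/2) = +0.707107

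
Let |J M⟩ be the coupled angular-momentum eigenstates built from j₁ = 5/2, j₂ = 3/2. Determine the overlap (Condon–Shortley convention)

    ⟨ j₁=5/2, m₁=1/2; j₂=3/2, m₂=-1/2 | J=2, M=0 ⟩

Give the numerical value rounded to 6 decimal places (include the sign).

j₁+j₂−J=2  J+j₁−j₂=3  J−j₁+j₂=1  j₁+j₂+J+1=7
(j₁±m₁, j₂±m₂, J±M) = (3,2,1,2,2,2)
P² = 8/7
sum k=0..1:
  [0] +1/4 = 1/4
  [1] −1/2 = -1/2
S = -1/4
C² = P²·S² = 1/14 ; C = -0.267261

−√(1/14) ≈ -0.267261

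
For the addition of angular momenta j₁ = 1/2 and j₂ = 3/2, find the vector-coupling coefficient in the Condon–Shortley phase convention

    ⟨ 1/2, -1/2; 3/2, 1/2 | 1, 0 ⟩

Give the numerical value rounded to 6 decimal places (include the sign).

−√(1/2) ≈ -0.707107

j₁+j₂−J=1  J+j₁−j₂=0  J−j₁+j₂=2  j₁+j₂+J+1=4
(j₁±m₁, j₂±m₂, J±M) = (0,1,2,1,1,1)
P² = 1/2
sum k=1..1:
  [1] −1/1 = -1
S = -1
C² = P²·S² = 1/2 ; C = -0.707107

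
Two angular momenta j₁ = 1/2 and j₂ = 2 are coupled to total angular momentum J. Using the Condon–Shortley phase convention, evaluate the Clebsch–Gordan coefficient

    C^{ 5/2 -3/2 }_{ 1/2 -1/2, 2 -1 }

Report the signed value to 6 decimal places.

triangle: 0!×1!×4!/6! = 24/720
(j±m)!: 0!×1!×1!×3!×1!×4! = 144
prefactor² = (2J+1)×Δ×N² = 144/5
  k=0: +1/(0!×0!×1!×1!×0!×3!) = 1/6
Σ = 1/6  ⇒  CG² = 144/5×1/6² = 4/5
CG = +√(4/5) = +0.894427

+0.894427  (= +√(4/5))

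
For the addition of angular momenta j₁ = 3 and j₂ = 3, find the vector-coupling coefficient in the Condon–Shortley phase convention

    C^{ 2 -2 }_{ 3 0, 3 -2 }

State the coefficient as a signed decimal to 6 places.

-0.487950

j₁+j₂−J=4  J+j₁−j₂=2  J−j₁+j₂=2  j₁+j₂+J+1=9
(j₁±m₁, j₂±m₂, J±M) = (3,3,1,5,0,4)
P² = 960/7
sum k=1..1:
  [1] −1/24 = -1/24
S = -1/24
C² = P²·S² = 5/21 ; C = -0.487950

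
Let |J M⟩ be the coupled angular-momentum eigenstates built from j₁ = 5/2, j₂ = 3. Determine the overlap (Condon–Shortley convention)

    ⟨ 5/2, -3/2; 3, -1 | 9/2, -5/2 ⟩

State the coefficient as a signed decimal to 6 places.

−√(10/99) = -0.317821

triangle: 1!*4!*5!/11! = 2880/39916800
(j±m)!: 1!*4!*2!*4!*2!*7! = 11612160
prefactor² = (2J+1)*Δ*N² = 92160/11
  k=0: +1/(0!*1!*4!*2!*0!*3!) = 1/288
  k=1: −1/(1!*0!*3!*1!*1!*4!) = -1/144
Σ = -1/288  ⇒  CG² = 92160/11*(-1/288)² = 10/99
CG = −√(10/99) = -0.317821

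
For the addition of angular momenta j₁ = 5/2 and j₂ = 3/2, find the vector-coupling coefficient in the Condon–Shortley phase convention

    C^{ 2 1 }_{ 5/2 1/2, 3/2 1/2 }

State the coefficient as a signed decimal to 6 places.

-0.545545

√[5·2!3!1!/7! · 3!2!2!1!3!1!] = √(12/7)
  +(−1)^1/∏(1,1,1,1,2,0)! = -1/2  (running -1/2)
  +(−1)^2/∏(2,0,0,0,3,1)! = 1/12  (running -5/12)
⟨..|..⟩ = √(12/7)·(-5/12) = -0.545545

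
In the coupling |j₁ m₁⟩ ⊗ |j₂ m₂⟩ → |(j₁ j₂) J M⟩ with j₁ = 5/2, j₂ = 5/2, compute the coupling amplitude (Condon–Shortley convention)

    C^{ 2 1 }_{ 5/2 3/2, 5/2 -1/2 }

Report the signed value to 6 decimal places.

triangle: 3!·2!·2!/8! = 24/40320
(j±m)!: 4!·1!·2!·3!·3!·1! = 1728
prefactor² = (2J+1)·Δ·N² = 36/7
  k=0: +1/(0!·3!·1!·2!·1!·0!) = 1/12
  k=1: −1/(1!·2!·0!·1!·2!·1!) = -1/4
Σ = -1/6  ⇒  CG² = 36/7·(-1/6)² = 1/7
CG = −√(1/7) = -0.377964

−√(1/7) = -0.377964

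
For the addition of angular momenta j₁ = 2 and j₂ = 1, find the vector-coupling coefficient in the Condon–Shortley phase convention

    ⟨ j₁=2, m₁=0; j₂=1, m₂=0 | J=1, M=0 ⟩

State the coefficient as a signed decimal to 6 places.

-0.632456

triangle: 2!×2!×0!/5! = 4/120
(j±m)!: 2!×2!×1!×1!×1!×1! = 4
prefactor² = (2J+1)×Δ×N² = 2/5
  k=1: −1/(1!×1!×1!×0!×1!×0!) = -1
Σ = -1  ⇒  CG² = 2/5×(-1)² = 2/5
CG = −√(2/5) = -0.632456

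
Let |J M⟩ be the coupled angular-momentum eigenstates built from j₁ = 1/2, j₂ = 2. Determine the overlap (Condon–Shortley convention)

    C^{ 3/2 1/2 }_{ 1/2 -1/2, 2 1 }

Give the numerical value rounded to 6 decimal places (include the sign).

-0.774597  (= −√(3/5))

triangle: 1!·0!·3!/5! = 6/120
(j±m)!: 0!·1!·3!·1!·2!·1! = 12
prefactor² = (2J+1)·Δ·N² = 12/5
  k=1: −1/(1!·0!·0!·2!·0!·1!) = -1/2
Σ = -1/2  ⇒  CG² = 12/5·(-1/2)² = 3/5
CG = −√(3/5) = -0.774597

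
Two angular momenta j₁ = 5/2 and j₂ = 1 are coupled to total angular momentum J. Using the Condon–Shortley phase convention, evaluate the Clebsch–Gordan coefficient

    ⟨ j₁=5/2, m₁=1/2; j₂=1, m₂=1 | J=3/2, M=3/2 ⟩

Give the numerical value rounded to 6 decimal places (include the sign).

triangle: 2!·3!·0!/6! = 12/720
(j±m)!: 3!·2!·2!·0!·3!·0! = 144
prefactor² = (2J+1)·Δ·N² = 48/5
  k=2: +1/(2!·0!·0!·0!·3!·0!) = 1/12
Σ = 1/12  ⇒  CG² = 48/5·1/12² = 1/15
CG = +√(1/15) = +0.258199

+√(1/15) ≈ +0.258199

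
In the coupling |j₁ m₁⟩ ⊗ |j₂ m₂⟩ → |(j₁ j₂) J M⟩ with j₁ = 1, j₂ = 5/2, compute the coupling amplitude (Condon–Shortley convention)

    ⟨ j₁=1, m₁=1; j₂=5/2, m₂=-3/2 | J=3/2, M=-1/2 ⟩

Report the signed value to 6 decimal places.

j₁+j₂−J=2  J+j₁−j₂=0  J−j₁+j₂=3  j₁+j₂+J+1=6
(j₁±m₁, j₂±m₂, J±M) = (2,0,1,4,1,2)
P² = 32/5
sum k=0..0:
  [0] +1/4 = 1/4
S = 1/4
C² = P²·S² = 2/5 ; C = +0.632456

+√(2/5) = +0.632456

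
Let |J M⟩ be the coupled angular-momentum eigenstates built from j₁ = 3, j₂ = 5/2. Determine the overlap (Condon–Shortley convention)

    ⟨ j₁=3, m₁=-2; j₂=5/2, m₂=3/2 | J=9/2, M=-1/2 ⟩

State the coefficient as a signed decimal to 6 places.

j₁+j₂−J=1  J+j₁−j₂=5  J−j₁+j₂=4  j₁+j₂+J+1=11
(j₁±m₁, j₂±m₂, J±M) = (1,5,4,1,4,5)
P² = 460800/77
sum k=0..1:
  [0] +1/2880 = 1/2880
  [1] −1/144 = -1/144
S = -19/2880
C² = P²·S² = 361/1386 ; C = -0.510355

−√(361/1386) = -0.510355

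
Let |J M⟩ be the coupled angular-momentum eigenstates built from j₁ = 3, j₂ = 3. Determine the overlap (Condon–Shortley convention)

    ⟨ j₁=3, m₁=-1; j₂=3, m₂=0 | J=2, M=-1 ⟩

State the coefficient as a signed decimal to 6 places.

j₁+j₂−J=4  J+j₁−j₂=2  J−j₁+j₂=2  j₁+j₂+J+1=9
(j₁±m₁, j₂±m₂, J±M) = (2,4,3,3,1,3)
P² = 96/7
sum k=2..3:
  [2] +1/8 = 1/8
  [3] −1/12 = -1/12
S = 1/24
C² = P²·S² = 1/42 ; C = +0.154303

+√(1/42) = +0.154303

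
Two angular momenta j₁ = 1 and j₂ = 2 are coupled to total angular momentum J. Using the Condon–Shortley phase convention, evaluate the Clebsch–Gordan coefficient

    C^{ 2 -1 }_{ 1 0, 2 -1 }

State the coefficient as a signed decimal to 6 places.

triangle: 1!·1!·3!/6! = 6/720
(j±m)!: 1!·1!·1!·3!·1!·3! = 36
prefactor² = (2J+1)·Δ·N² = 3/2
  k=0: +1/(0!·1!·1!·1!·0!·2!) = 1/2
  k=1: −1/(1!·0!·0!·0!·1!·3!) = -1/6
Σ = 1/3  ⇒  CG² = 3/2·1/3² = 1/6
CG = +√(1/6) = +0.408248

+0.408248  (= +√(1/6))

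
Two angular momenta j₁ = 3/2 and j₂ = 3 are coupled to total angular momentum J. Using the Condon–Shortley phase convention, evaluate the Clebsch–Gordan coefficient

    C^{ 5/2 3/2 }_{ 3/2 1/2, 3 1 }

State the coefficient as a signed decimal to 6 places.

√[6·2!1!4!/8! · 2!1!4!2!4!1!] = √(576/35)
  +(−1)^0/∏(0,2,1,4,0,0)! = 1/48  (running 1/48)
  +(−1)^1/∏(1,1,0,3,1,1)! = -1/6  (running -7/48)
⟨..|..⟩ = √(576/35)·(-7/48) = -0.591608

−√(7/20) = -0.591608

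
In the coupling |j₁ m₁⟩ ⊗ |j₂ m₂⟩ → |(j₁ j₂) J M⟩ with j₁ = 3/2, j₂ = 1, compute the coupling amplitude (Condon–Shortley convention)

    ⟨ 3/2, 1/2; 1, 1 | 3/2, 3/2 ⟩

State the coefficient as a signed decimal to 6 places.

-0.632456  (= −√(2/5))

√[4·1!2!1!/5! · 2!1!2!0!3!0!] = √(8/5)
  +(−1)^1/∏(1,0,0,1,2,0)! = -1/2  (running -1/2)
⟨..|..⟩ = √(8/5)·(-1/2) = -0.632456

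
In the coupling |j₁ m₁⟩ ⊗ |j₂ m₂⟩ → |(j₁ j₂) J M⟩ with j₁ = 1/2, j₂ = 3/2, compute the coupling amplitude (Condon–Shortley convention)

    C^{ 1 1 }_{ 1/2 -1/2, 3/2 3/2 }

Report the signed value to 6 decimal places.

√[3·1!0!2!/4! · 0!1!3!0!2!0!] = √(3)
  +(−1)^1/∏(1,0,0,2,0,0)! = -1/2  (running -1/2)
⟨..|..⟩ = √(3)·(-1/2) = -0.866025

−√(3/4) = -0.866025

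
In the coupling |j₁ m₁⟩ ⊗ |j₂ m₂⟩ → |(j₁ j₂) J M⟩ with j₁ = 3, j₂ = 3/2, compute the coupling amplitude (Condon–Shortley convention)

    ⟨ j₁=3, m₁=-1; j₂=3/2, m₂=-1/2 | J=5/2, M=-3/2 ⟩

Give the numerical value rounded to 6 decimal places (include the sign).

j₁+j₂−J=2  J+j₁−j₂=4  J−j₁+j₂=1  j₁+j₂+J+1=8
(j₁±m₁, j₂±m₂, J±M) = (2,4,1,2,1,4)
P² = 576/35
sum k=0..1:
  [0] +1/48 = 1/48
  [1] −1/6 = -1/6
S = -7/48
C² = P²·S² = 7/20 ; C = -0.591608

−√(7/20) ≈ -0.591608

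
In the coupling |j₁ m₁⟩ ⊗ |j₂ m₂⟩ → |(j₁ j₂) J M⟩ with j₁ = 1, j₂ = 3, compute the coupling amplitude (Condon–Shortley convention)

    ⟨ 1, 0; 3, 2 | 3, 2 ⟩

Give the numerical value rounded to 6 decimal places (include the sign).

-0.577350  (= −√(1/3))

j₁+j₂−J=1  J+j₁−j₂=1  J−j₁+j₂=5  j₁+j₂+J+1=8
(j₁±m₁, j₂±m₂, J±M) = (1,1,5,1,5,1)
P² = 300
sum k=0..1:
  [0] +1/120 = 1/120
  [1] −1/24 = -1/24
S = -1/30
C² = P²·S² = 1/3 ; C = -0.577350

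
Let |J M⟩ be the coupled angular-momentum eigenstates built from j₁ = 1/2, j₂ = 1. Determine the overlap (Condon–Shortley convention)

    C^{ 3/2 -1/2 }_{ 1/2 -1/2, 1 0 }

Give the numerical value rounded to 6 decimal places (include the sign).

√[4·0!1!2!/4! · 0!1!1!1!1!2!] = √(2/3)
  +(−1)^0/∏(0,0,1,1,0,1)! = 1  (running 1)
⟨..|..⟩ = √(2/3)·(1) = +0.816497

+√(2/3) ≈ +0.816497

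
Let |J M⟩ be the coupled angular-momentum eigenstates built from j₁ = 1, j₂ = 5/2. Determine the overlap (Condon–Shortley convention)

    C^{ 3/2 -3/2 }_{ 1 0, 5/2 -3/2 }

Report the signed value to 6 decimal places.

√[4·2!0!3!/6! · 1!1!1!4!0!3!] = √(48/5)
  +(−1)^1/∏(1,1,0,0,0,3)! = -1/6  (running -1/6)
⟨..|..⟩ = √(48/5)·(-1/6) = -0.516398

-0.516398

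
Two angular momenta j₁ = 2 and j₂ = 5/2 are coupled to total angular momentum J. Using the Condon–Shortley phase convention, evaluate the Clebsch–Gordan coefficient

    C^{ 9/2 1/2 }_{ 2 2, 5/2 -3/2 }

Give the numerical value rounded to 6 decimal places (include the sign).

+√(5/126) ≈ +0.199205

triangle: 0!·4!·5!/10! = 2880/3628800
(j±m)!: 4!·0!·1!·4!·5!·4! = 1658880
prefactor² = (2J+1)·Δ·N² = 92160/7
  k=0: +1/(0!·0!·0!·1!·4!·4!) = 1/576
Σ = 1/576  ⇒  CG² = 92160/7·1/576² = 5/126
CG = +√(5/126) = +0.199205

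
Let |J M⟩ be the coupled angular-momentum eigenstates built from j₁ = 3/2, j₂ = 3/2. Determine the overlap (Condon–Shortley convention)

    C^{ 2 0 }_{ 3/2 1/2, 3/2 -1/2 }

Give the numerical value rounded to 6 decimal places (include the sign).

+√(1/4) ≈ +0.500000

j₁+j₂−J=1  J+j₁−j₂=2  J−j₁+j₂=2  j₁+j₂+J+1=6
(j₁±m₁, j₂±m₂, J±M) = (2,1,1,2,2,2)
P² = 4/9
sum k=0..1:
  [0] +1/1 = 1
  [1] −1/4 = -1/4
S = 3/4
C² = P²·S² = 1/4 ; C = +0.500000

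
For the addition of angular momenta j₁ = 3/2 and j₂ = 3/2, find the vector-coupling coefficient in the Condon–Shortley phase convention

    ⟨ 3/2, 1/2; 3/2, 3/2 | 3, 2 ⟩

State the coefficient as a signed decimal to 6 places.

triangle: 0!*3!*3!/7! = 36/5040
(j±m)!: 2!*1!*3!*0!*5!*1! = 1440
prefactor² = (2J+1)*Δ*N² = 72
  k=0: +1/(0!*0!*1!*3!*2!*0!) = 1/12
Σ = 1/12  ⇒  CG² = 72*1/12² = 1/2
CG = +√(1/2) = +0.707107

+0.707107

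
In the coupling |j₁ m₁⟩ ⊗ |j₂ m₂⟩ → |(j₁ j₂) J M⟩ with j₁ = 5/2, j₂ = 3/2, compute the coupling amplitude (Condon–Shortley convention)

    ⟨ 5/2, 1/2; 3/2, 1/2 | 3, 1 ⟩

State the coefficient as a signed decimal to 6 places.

j₁+j₂−J=1  J+j₁−j₂=4  J−j₁+j₂=2  j₁+j₂+J+1=8
(j₁±m₁, j₂±m₂, J±M) = (3,2,2,1,4,2)
P² = 48/5
sum k=0..1:
  [0] +1/8 = 1/8
  [1] −1/6 = -1/6
S = -1/24
C² = P²·S² = 1/60 ; C = -0.129099

-0.129099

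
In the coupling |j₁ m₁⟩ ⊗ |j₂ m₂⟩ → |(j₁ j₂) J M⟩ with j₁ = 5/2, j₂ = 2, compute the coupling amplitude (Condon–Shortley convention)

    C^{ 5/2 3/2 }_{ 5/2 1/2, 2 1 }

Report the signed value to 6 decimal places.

√[6·2!3!2!/8! · 3!2!3!1!4!1!] = √(216/35)
  +(−1)^1/∏(1,1,1,2,2,0)! = -1/4  (running -1/4)
  +(−1)^2/∏(2,0,0,1,3,1)! = 1/12  (running -1/6)
⟨..|..⟩ = √(216/35)·(-1/6) = -0.414039

−√(6/35) ≈ -0.414039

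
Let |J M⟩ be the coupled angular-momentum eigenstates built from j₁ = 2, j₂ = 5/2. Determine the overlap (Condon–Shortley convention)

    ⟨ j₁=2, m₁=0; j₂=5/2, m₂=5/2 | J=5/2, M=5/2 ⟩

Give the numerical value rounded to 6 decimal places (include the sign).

√[6·2!2!3!/8! · 2!2!5!0!5!0!] = √(1440/7)
  +(−1)^2/∏(2,0,0,3,2,0)! = 1/24  (running 1/24)
⟨..|..⟩ = √(1440/7)·(1/24) = +0.597614

+√(5/14) ≈ +0.597614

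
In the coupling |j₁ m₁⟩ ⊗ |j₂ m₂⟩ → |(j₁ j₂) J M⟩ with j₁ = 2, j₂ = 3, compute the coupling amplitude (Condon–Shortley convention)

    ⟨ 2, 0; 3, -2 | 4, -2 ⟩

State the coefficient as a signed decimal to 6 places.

j₁+j₂−J=1  J+j₁−j₂=3  J−j₁+j₂=5  j₁+j₂+J+1=10
(j₁±m₁, j₂±m₂, J±M) = (2,2,1,5,2,6)
P² = 8640/7
sum k=0..1:
  [0] +1/48 = 1/48
  [1] −1/240 = -1/240
S = 1/60
C² = P²·S² = 12/35 ; C = +0.585540

+0.585540  (= +√(12/35))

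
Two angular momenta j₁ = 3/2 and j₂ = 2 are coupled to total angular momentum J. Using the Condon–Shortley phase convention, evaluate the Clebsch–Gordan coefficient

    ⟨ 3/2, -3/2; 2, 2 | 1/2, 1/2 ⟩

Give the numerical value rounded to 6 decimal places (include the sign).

-0.632456

triangle: 3!×0!×1!/5! = 6/120
(j±m)!: 0!×3!×4!×0!×1!×0! = 144
prefactor² = (2J+1)×Δ×N² = 72/5
  k=3: −1/(3!×0!×0!×1!×0!×0!) = -1/6
Σ = -1/6  ⇒  CG² = 72/5×(-1/6)² = 2/5
CG = −√(2/5) = -0.632456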